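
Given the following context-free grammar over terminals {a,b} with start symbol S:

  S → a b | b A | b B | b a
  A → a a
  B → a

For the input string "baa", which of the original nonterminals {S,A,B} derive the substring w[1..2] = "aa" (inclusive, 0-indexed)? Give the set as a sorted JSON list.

CNF form of G:
  S -> T0 T1 | T1 A | T1 B | T1 T0
  A -> T0 T0
  B -> a
  T0 -> a
  T1 -> b

CYK fill (cells [i..j] with 1 ≤ i ≤ j ≤ 2 only):
  [1..1]={B,T0}  "a"  orig:{B}
  [2..2]={B,T0}  "a"  orig:{B}
  [1..2]={A}  "aa"

Original NTs in T[1,2] deriving "aa": ["A"]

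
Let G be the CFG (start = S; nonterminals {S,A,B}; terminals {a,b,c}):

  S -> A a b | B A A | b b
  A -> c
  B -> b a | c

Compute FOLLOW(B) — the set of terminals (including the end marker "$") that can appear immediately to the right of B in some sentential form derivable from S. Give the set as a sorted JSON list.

Compute FIRST by fixpoint:
round 1:
  A via A→c: +{c}
  B via B→b a: +{b}
  B via B→c: +{c}
  S via S→A a b: +{c}
  S via S→B A A: +{b}
  S: {b,c}  A: {c}  B: {b,c}
round 2: done
  S: {b,c}  A: {c}  B: {b,c}

FOLLOW iteration:
seed FOLLOW(S) with $
round 1:
  S→A a b: FOLLOW(A) ⊇ FIRST(a) = {a}; new: +{a}
  S→B A A: FOLLOW(B) ⊇ FIRST(A) = {c}; new: +{c}
  S→B A A: FOLLOW(A) ⊇ FIRST(A) = {c}; new: +{c}
  S→B A A: FOLLOW(A) ⊇ FOLLOW(S) ⊇ {$}; new: +{$}
  FOLLOW(S)={$}  FOLLOW(A)={$,a,c}  FOLLOW(B)={c}
round 2: (stable)
  FOLLOW(S)={$}  FOLLOW(A)={$,a,c}  FOLLOW(B)={c}

FOLLOW(B) = ["c"]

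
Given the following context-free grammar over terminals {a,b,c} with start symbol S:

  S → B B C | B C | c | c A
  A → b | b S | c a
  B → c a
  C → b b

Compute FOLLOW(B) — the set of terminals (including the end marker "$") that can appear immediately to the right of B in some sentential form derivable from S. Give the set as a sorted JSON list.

FIRST iteration:
[1]
  A via A→b: +{b}
  A via A→c a: +{c}
  B via B→c a: +{c}
  C via C→b b: +{b}
  S via S→B B C: +{c}
  FIRST[S]={c}  FIRST[A]={b,c}  FIRST[B]={c}  FIRST[C]={b}
[2] — fixpoint
  FIRST[S]={c}  FIRST[A]={b,c}  FIRST[B]={c}  FIRST[C]={b}

FOLLOW iteration:
seed FOLLOW(S) with $
iter 1:
  S→B B C: FOLLOW(B) ⊇ FIRST(B) = {c}; new: +{c}
  S→B B C: FOLLOW(B) ⊇ FIRST(C) = {b}; new: +{b}
  S→B B C: FOLLOW(C) ⊇ FOLLOW(S) ⊇ {$}; new: +{$}
  S→c A: FOLLOW(A) ⊇ FOLLOW(S) ⊇ {$}; new: +{$}
  FOLLOW(S)={$}  FOLLOW(A)={$}  FOLLOW(B)={b,c}  FOLLOW(C)={$}
iter 2: — fixpoint
  FOLLOW(S)={$}  FOLLOW(A)={$}  FOLLOW(B)={b,c}  FOLLOW(C)={$}

FOLLOW(B) = ["b", "c"]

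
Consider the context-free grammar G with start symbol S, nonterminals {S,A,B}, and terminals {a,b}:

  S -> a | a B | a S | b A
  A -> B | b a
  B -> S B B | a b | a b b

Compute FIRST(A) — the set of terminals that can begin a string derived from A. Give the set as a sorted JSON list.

Compute FIRST by fixpoint:
round 1:
  A via A→b a: +{b}
  B via B→a b: +{a}
  S via S→a: +{a}
  S via S→b A: +{b}
  S: {a,b}  A: {b}  B: {a}
round 2:
  A via A→B: +{a}
  B via B→S B B: +{b}
  S: {a,b}  A: {a,b}  B: {a,b}
round 3: — fixpoint
  S: {a,b}  A: {a,b}  B: {a,b}

FIRST(A) = ["a", "b"]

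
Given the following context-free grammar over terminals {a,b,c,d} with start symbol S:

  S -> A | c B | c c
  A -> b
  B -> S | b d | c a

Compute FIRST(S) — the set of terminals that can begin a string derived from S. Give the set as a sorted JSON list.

Compute FIRST by fixpoint:
round 1:
  A via A→b: +{b}
  B via B→b d: +{b}
  B via B→c a: +{c}
  S via S→A: +{b}
  S via S→c B: +{c}
  S: {b,c}  A: {b}  B: {b,c}
round 2: done
  S: {b,c}  A: {b}  B: {b,c}

FIRST(S) = ["b", "c"]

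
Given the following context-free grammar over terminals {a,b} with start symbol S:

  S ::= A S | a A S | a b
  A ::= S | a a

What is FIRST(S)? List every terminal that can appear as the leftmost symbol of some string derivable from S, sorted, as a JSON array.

FIRST iteration:
pass 1:
  A via A→a a: +{a}
  S via S→A S: +{a}
  FIRST(S)={a}  FIRST(A)={a}
pass 2: — fixpoint
  FIRST(S)={a}  FIRST(A)={a}

FIRST(S) = ["a"]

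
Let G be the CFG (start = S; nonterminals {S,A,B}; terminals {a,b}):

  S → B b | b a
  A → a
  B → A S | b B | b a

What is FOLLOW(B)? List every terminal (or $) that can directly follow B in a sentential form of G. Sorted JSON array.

FIRST sets, iterate to fixpoint:
[1]
  A via A→a: +{a}
  B via B→A S: +{a}
  B via B→b B: +{b}
  S via S→B b: +{a,b}
  S: {a,b}  A: {a}  B: {a,b}
[2] — fixpoint
  S: {a,b}  A: {a}  B: {a,b}

FOLLOW sets:
FOLLOW(S) := {$}
pass 1:
  B→A S: FOLLOW(A) ⊇ FIRST(S) = {a,b}; new: +{a,b}
  S→B b: FOLLOW(B) ⊇ FIRST(b) = {b}; new: +{b}
  FOLLOW[S]={$}  FOLLOW[A]={a,b}  FOLLOW[B]={b}
pass 2:
  B→A S: FOLLOW(S) ⊇ FOLLOW(B) ⊇ {b}; new: +{b}
  FOLLOW[S]={$,b}  FOLLOW[A]={a,b}  FOLLOW[B]={b}
pass 3: (stable)
  FOLLOW[S]={$,b}  FOLLOW[A]={a,b}  FOLLOW[B]={b}

FOLLOW(B) = ["b"]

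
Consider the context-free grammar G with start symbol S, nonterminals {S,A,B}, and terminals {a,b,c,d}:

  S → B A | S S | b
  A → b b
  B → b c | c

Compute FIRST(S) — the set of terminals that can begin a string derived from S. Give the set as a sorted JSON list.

FIRST sets, iterate to fixpoint:
iter 1:
  A via A→b b: +{b}
  B via B→b c: +{b}
  B via B→c: +{c}
  S via S→B A: +{b,c}
  FIRST(S)={b,c}  FIRST(A)={b}  FIRST(B)={b,c}
iter 2: (stable)
  FIRST(S)={b,c}  FIRST(A)={b}  FIRST(B)={b,c}

FIRST(S) = ["b", "c"]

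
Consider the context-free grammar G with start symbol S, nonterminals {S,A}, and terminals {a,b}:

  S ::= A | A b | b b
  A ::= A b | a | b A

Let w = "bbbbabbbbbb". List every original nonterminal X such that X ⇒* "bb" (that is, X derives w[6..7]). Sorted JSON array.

CNF form of G:
  S -> A T0 | T0 A | T0 T0 | a
  A -> A T0 | T0 A | a
  T0 -> b

Fill CYK table bottom-up — only the sub-triangle for w[6..7]:
  T[6,6] 'b' = {T0}  orig:{}
  T[7,7] 'b' = {T0}  orig:{}
  T[6,7] 'bb' = {S}

Original NTs in T[6,7] deriving "bb": ["S"]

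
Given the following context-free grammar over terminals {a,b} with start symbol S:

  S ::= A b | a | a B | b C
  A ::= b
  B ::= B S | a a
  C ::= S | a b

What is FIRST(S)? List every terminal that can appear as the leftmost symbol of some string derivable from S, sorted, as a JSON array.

Compute FIRST by fixpoint:
[1]
  A via A→b: +{b}
  B via B→a a: +{a}
  C via C→a b: +{a}
  S via S→A b: +{b}
  S via S→a: +{a}
  S: {a,b}  A: {b}  B: {a}  C: {a}
[2]
  C via C→S: +{b}
  S: {a,b}  A: {b}  B: {a}  C: {a,b}
[3] (stable)
  S: {a,b}  A: {b}  B: {a}  C: {a,b}

FIRST(S) = ["a", "b"]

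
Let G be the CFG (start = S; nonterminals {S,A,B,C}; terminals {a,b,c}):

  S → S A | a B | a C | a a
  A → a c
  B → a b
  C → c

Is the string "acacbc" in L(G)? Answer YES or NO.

Convert to CNF:
  S -> S A | T0 B | T0 C | T0 T0
  A -> T0 T1
  B -> T0 T2
  C -> c
  T0 -> a
  T1 -> c
  T2 -> b

CYK fill:
  [0..0]={T0}  "a"  orig:{}
  [1..1]={C,T1}  "c"  orig:{C}
  [2..2]={T0}  "a"  orig:{}
  [3..3]={C,T1}  "c"  orig:{C}
  [4..4]={T2}  "b"  orig:{}
  [5..5]={C,T1}  "c"  orig:{C}
  [0..1]={A,S}  "ac"
  [1..2]=∅  "ca"
  [2..3]={A,S}  "ac"
  [3..4]=∅  "cb"
  [4..5]=∅  "bc"
  [0..2]=∅  "aca"
  [1..3]=∅  "cac"
  [2..4]=∅  "acb"
  [3..5]=∅  "cbc"
  [0..3]={S}  "acac"
  [1..4]=∅  "cacb"
  [2..5]=∅  "acbc"
  [0..4]=∅  "acacb"
  [1..5]=∅  "cacbc"
  [0..5]=∅  "acacbc"

S ∉ T[0,5] ⇒ NO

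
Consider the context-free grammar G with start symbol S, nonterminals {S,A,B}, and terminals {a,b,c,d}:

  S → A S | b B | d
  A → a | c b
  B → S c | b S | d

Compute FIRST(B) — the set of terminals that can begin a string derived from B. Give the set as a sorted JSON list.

FIRST sets, iterate to fixpoint:
iter 1:
  A via A→a: +{a}
  A via A→c b: +{c}
  B via B→b S: +{b}
  B via B→d: +{d}
  S via S→A S: +{a,c}
  S via S→b B: +{b}
  S via S→d: +{d}
  FIRST(S)={a,b,c,d}  FIRST(A)={a,c}  FIRST(B)={b,d}
iter 2:
  B via B→S c: +{a,c}
  FIRST(S)={a,b,c,d}  FIRST(A)={a,c}  FIRST(B)={a,b,c,d}
iter 3: (stable)
  FIRST(S)={a,b,c,d}  FIRST(A)={a,c}  FIRST(B)={a,b,c,d}

FIRST(B) = ["a", "b", "c", "d"]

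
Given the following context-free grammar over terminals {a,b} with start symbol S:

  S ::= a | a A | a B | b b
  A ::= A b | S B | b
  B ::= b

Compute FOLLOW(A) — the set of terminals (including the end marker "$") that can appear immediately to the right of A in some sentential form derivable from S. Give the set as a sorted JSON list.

Compute FIRST by fixpoint:
iter 1:
  A via A→b: +{b}
  B via B→b: +{b}
  S via S→a: +{a}
  S via S→b b: +{b}
  FIRST(S)={a,b}  FIRST(A)={b}  FIRST(B)={b}
iter 2:
  A via A→S B: +{a}
  FIRST(S)={a,b}  FIRST(A)={a,b}  FIRST(B)={b}
iter 3: (no change)
  FIRST(S)={a,b}  FIRST(A)={a,b}  FIRST(B)={b}

Compute FOLLOW by fixpoint:
seed FOLLOW(S) with $
pass 1:
  A→A b: FOLLOW(A) ⊇ FIRST(b) = {b}; new: +{b}
  A→S B: FOLLOW(S) ⊇ FIRST(B) = {b}; new: +{b}
  A→S B: FOLLOW(B) ⊇ FOLLOW(A) ⊇ {b}; new: +{b}
  S→a A: FOLLOW(A) ⊇ FOLLOW(S) ⊇ {$,b}; new: +{$}
  S→a B: FOLLOW(B) ⊇ FOLLOW(S) ⊇ {$,b}; new: +{$}
  FOLLOW(S)={$,b}  FOLLOW(A)={$,b}  FOLLOW(B)={$,b}
pass 2: done
  FOLLOW(S)={$,b}  FOLLOW(A)={$,b}  FOLLOW(B)={$,b}

FOLLOW(A) = ["$", "b"]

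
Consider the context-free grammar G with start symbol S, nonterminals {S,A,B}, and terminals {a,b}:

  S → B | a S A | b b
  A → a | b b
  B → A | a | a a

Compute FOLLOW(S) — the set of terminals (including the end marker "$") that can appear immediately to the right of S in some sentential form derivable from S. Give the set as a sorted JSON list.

FIRST sets, iterate to fixpoint:
pass 1:
  A via A→a: +{a}
  A via A→b b: +{b}
  B via B→A: +{a,b}
  S via S→B: +{a,b}
  FIRST(S)={a,b}  FIRST(A)={a,b}  FIRST(B)={a,b}
pass 2: (no change)
  FIRST(S)={a,b}  FIRST(A)={a,b}  FIRST(B)={a,b}

FOLLOW sets:
seed FOLLOW(S) with $
iter 1:
  S→B: FOLLOW(B) ⊇ FOLLOW(S) ⊇ {$}; new: +{$}
  S→a S A: FOLLOW(S) ⊇ FIRST(A) = {a,b}; new: +{a,b}
  S→a S A: FOLLOW(A) ⊇ FOLLOW(S) ⊇ {$,a,b}; new: +{$,a,b}
  FOLLOW(S)={$,a,b}  FOLLOW(A)={$,a,b}  FOLLOW(B)={$}
iter 2:
  S→B: FOLLOW(B) ⊇ FOLLOW(S) ⊇ {$,a,b}; new: +{a,b}
  FOLLOW(S)={$,a,b}  FOLLOW(A)={$,a,b}  FOLLOW(B)={$,a,b}
iter 3: (no change)
  FOLLOW(S)={$,a,b}  FOLLOW(A)={$,a,b}  FOLLOW(B)={$,a,b}

FOLLOW(S) = ["$", "a", "b"]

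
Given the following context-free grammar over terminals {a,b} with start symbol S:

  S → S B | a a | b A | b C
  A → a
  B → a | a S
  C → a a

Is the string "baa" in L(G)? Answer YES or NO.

CNF form of G:
  S -> S B | T0 T0 | T1 A | T1 C
  A -> a
  B -> T0 S | a
  C -> T0 T0
  T0 -> a
  T1 -> b

CYK fill:
  T[0,0] 'b' = {T1}  orig:{}
  T[1,1] 'a' = {A,B,T0}  orig:{A,B}
  T[2,2] 'a' = {A,B,T0}  orig:{A,B}
  T[0,1] 'ba' = {S}
  T[1,2] 'aa' = {C,S}
  T[0,2] 'baa' = {S}

S ∈ T[0,2] ⇒ YES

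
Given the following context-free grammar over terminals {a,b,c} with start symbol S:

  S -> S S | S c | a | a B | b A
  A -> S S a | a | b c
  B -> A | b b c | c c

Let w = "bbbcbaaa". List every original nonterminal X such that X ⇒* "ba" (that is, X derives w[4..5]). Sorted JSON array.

CNF form of G:
  S -> S S | S T2 | T0 B | T1 A | a
  A -> S X3 | T1 T2 | a
  B -> S X4 | T1 T2 | T1 X5 | T2 T2 | a
  T0 -> a
  T1 -> b
  T2 -> c
  X3 -> S T0
  X4 -> S T0
  X5 -> T1 T2

Fill CYK table bottom-up, restricted to cells inside w[4..5]:
  [4..4]={T1}  "b"  orig:{}
  [5..5]={A,B,S,T0}  "a"  orig:{A,B,S}
  [4..5]={S}  "ba"

Original NTs in T[4,5] deriving "ba": ["S"]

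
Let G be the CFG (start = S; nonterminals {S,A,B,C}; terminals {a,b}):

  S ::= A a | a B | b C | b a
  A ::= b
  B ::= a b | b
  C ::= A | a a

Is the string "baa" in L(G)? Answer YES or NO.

Convert to CNF:
  S -> A T0 | T0 B | T1 C | T1 T0
  A -> b
  B -> T0 T1 | b
  C -> T0 T0 | b
  T0 -> a
  T1 -> b

CYK table (by increasing span):
  [0..0]={A,B,C,T1}  "b"  orig:{A,B,C}
  [1..1]={T0}  "a"  orig:{}
  [2..2]={T0}  "a"  orig:{}
  [0..1]={S}  "ba"
  [1..2]={C}  "aa"
  [0..2]={S}  "baa"

S ∈ T[0,2] ⇒ YES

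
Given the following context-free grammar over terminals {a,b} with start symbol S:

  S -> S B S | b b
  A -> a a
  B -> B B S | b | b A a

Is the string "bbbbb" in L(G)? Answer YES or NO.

Convert to CNF:
  S -> S X4 | T1 T1
  A -> T0 T0
  B -> B X2 | T1 X3 | b
  T0 -> a
  T1 -> b
  X2 -> B S
  X3 -> A T0
  X4 -> B S

Fill CYK table bottom-up:
  T[0,0] 'b' = {B,T1}  orig:{B}
  T[1,1] 'b' = {B,T1}  orig:{B}
  T[2,2] 'b' = {B,T1}  orig:{B}
  T[3,3] 'b' = {B,T1}  orig:{B}
  T[4,4] 'b' = {B,T1}  orig:{B}
  T[0,1] 'bb' = {S}
  T[1,2] 'bb' = {S}
  T[2,3] 'bb' = {S}
  T[3,4] 'bb' = {S}
  T[0,2] 'bbb' = {X2,X4}  orig:{}
  T[1,3] 'bbb' = {X2,X4}  orig:{}
  T[2,4] 'bbb' = {X2,X4}  orig:{}
  T[0,3] 'bbbb' = {B}
  T[1,4] 'bbbb' = {B}
  T[0,4] 'bbbbb' = {S}

S ∈ T[0,4] ⇒ YES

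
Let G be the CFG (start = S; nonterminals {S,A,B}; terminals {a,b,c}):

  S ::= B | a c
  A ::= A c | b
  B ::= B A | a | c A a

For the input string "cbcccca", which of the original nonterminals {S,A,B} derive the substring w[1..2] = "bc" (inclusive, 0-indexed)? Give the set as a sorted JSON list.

Convert to CNF:
  S -> B A | T0 X3 | T1 T0 | a
  A -> A T0 | b
  B -> B A | T0 X2 | a
  T0 -> c
  T1 -> a
  X2 -> A T1
  X3 -> A T1

CYK fill — only the sub-triangle for w[1..2]:
  T[1,1] 'b' = {A}
  T[2,2] 'c' = {T0}  orig:{}
  T[1,2] 'bc' = {A}

Original NTs in T[1,2] deriving "bc": ["A"]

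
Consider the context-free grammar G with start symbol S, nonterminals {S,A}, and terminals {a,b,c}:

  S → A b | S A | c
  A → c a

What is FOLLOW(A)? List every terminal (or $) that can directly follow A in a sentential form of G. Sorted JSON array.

FIRST iteration:
[1]
  A via A→c a: +{c}
  S via S→A b: +{c}
  S: {c}  A: {c}
[2] — fixpoint
  S: {c}  A: {c}

FOLLOW iteration:
initialize: $ ∈ FOLLOW(S)
pass 1:
  S→A b: FOLLOW(A) ⊇ FIRST(b) = {b}; new: +{b}
  S→S A: FOLLOW(S) ⊇ FIRST(A) = {c}; new: +{c}
  S→S A: FOLLOW(A) ⊇ FOLLOW(S) ⊇ {$,c}; new: +{$,c}
  FOLLOW(S)={$,c}  FOLLOW(A)={$,b,c}
pass 2: — fixpoint
  FOLLOW(S)={$,c}  FOLLOW(A)={$,b,c}

FOLLOW(A) = ["$", "b", "c"]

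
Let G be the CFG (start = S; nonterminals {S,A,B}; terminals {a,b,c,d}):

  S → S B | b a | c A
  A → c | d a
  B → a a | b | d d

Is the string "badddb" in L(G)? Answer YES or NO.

Convert to CNF:
  S -> S B | T2 T1 | T3 A
  A -> T0 T1 | c
  B -> T0 T0 | T1 T1 | b
  T0 -> d
  T1 -> a
  T2 -> b
  T3 -> c

CYK fill:
  cell(0,0) b: {B,T2}  orig:{B}
  cell(1,1) a: {T1}  orig:{}
  cell(2,2) d: {T0}  orig:{}
  cell(3,3) d: {T0}  orig:{}
  cell(4,4) d: {T0}  orig:{}
  cell(5,5) b: {B,T2}  orig:{B}
  cell(0,1) ba: {S}
  cell(1,2) ad: ∅
  cell(2,3) dd: {B}
  cell(3,4) dd: {B}
  cell(4,5) db: ∅
  cell(0,2) bad: ∅
  cell(1,3) add: ∅
  cell(2,4) ddd: ∅
  cell(3,5) ddb: ∅
  cell(0,3) badd: {S}
  cell(1,4) addd: ∅
  cell(2,5) dddb: ∅
  cell(0,4) baddd: ∅
  cell(1,5) adddb: ∅
  cell(0,5) badddb: ∅

S ∉ T[0,5] ⇒ NO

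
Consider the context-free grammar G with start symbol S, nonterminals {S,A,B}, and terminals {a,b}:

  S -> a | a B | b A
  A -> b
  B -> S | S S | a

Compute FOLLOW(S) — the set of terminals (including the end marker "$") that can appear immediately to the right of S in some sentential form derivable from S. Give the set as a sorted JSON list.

FIRST iteration:
pass 1:
  A via A→b: +{b}
  B via B→a: +{a}
  S via S→a: +{a}
  S via S→b A: +{b}
  FIRST(S)={a,b}  FIRST(A)={b}  FIRST(B)={a}
pass 2:
  B via B→S: +{b}
  FIRST(S)={a,b}  FIRST(A)={b}  FIRST(B)={a,b}
pass 3: — fixpoint
  FIRST(S)={a,b}  FIRST(A)={b}  FIRST(B)={a,b}

Compute FOLLOW by fixpoint:
seed FOLLOW(S) with $
[1]
  B→S S: FOLLOW(S) ⊇ FIRST(S) = {a,b}; new: +{a,b}
  S→a B: FOLLOW(B) ⊇ FOLLOW(S) ⊇ {$,a,b}; new: +{$,a,b}
  S→b A: FOLLOW(A) ⊇ FOLLOW(S) ⊇ {$,a,b}; new: +{$,a,b}
  FOLLOW[S]={$,a,b}  FOLLOW[A]={$,a,b}  FOLLOW[B]={$,a,b}
[2] (stable)
  FOLLOW[S]={$,a,b}  FOLLOW[A]={$,a,b}  FOLLOW[B]={$,a,b}

FOLLOW(S) = ["$", "a", "b"]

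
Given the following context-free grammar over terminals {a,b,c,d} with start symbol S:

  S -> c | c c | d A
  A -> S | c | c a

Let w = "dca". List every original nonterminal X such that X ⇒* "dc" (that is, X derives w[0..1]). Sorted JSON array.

Convert to CNF:
  S -> T0 T0 | T2 A | c
  A -> T0 T0 | T0 T1 | T2 A | c
  T0 -> c
  T1 -> a
  T2 -> d

Fill CYK table bottom-up, restricted to cells inside w[0..1]:
  [0..0]={T2}  "d"  orig:{}
  [1..1]={A,S,T0}  "c"  orig:{A,S}
  [0..1]={A,S}  "dc"

Original NTs in T[0,1] deriving "dc": ["A", "S"]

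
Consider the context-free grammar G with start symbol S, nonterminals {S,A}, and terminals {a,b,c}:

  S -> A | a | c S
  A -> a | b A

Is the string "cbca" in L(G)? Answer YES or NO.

Convert to CNF:
  S -> T0 A | T1 S | a
  A -> T0 A | a
  T0 -> b
  T1 -> c

Fill CYK table bottom-up:
  T[0,0] 'c' = {T1}  orig:{}
  T[1,1] 'b' = {T0}  orig:{}
  T[2,2] 'c' = {T1}  orig:{}
  T[3,3] 'a' = {A,S}
  T[0,1] 'cb' = ∅
  T[1,2] 'bc' = ∅
  T[2,3] 'ca' = {S}
  T[0,2] 'cbc' = ∅
  T[1,3] 'bca' = ∅
  T[0,3] 'cbca' = ∅

S ∉ T[0,3] ⇒ NO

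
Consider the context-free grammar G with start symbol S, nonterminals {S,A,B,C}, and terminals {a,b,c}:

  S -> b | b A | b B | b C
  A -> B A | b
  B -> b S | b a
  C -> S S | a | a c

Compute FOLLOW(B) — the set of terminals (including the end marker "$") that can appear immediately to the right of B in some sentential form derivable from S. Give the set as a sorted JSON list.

Compute FIRST by fixpoint:
pass 1:
  A via A→b: +{b}
  B via B→b S: +{b}
  C via C→a: +{a}
  S via S→b: +{b}
  FIRST(S)={b}  FIRST(A)={b}  FIRST(B)={b}  FIRST(C)={a}
pass 2:
  C via C→S S: +{b}
  FIRST(S)={b}  FIRST(A)={b}  FIRST(B)={b}  FIRST(C)={a,b}
pass 3: done
  FIRST(S)={b}  FIRST(A)={b}  FIRST(B)={b}  FIRST(C)={a,b}

Compute FOLLOW by fixpoint:
seed FOLLOW(S) with $
pass 1:
  A→B A: FOLLOW(B) ⊇ FIRST(A) = {b}; new: +{b}
  B→b S: FOLLOW(S) ⊇ FOLLOW(B) ⊇ {b}; new: +{b}
  S→b A: FOLLOW(A) ⊇ FOLLOW(S) ⊇ {$,b}; new: +{$,b}
  S→b B: FOLLOW(B) ⊇ FOLLOW(S) ⊇ {$,b}; new: +{$}
  S→b C: FOLLOW(C) ⊇ FOLLOW(S) ⊇ {$,b}; new: +{$,b}
  FOLLOW[S]={$,b}  FOLLOW[A]={$,b}  FOLLOW[B]={$,b}  FOLLOW[C]={$,b}
pass 2: (no change)
  FOLLOW[S]={$,b}  FOLLOW[A]={$,b}  FOLLOW[B]={$,b}  FOLLOW[C]={$,b}

FOLLOW(B) = ["$", "b"]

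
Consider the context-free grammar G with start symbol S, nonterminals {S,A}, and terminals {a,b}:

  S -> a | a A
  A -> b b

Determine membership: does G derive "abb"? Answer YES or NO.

Convert to CNF:
  S -> T1 A | a
  A -> T0 T0
  T0 -> b
  T1 -> a

CYK table (by increasing span):
  [0..0]={S,T1}  "a"  orig:{S}
  [1..1]={T0}  "b"  orig:{}
  [2..2]={T0}  "b"  orig:{}
  [0..1]=∅  "ab"
  [1..2]={A}  "bb"
  [0..2]={S}  "abb"

S ∈ T[0,2] ⇒ YES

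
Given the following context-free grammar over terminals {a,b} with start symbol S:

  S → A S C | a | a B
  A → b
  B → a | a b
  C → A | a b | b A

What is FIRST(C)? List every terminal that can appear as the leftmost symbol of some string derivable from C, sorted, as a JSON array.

FIRST sets, iterate to fixpoint:
round 1:
  A via A→b: +{b}
  B via B→a: +{a}
  C via C→A: +{b}
  C via C→a b: +{a}
  S via S→A S C: +{b}
  S via S→a: +{a}
  S: {a,b}  A: {b}  B: {a}  C: {a,b}
round 2: — fixpoint
  S: {a,b}  A: {b}  B: {a}  C: {a,b}

FIRST(C) = ["a", "b"]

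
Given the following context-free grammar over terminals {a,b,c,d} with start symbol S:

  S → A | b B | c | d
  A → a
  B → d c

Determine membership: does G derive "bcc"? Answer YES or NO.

CNF form of G:
  S -> T2 B | a | c | d
  A -> a
  B -> T0 T1
  T0 -> d
  T1 -> c
  T2 -> b

CYK table (by increasing span):
  [0..0]={T2}  "b"  orig:{}
  [1..1]={S,T1}  "c"  orig:{S}
  [2..2]={S,T1}  "c"  orig:{S}
  [0..1]=∅  "bc"
  [1..2]=∅  "cc"
  [0..2]=∅  "bcc"

S ∉ T[0,2] ⇒ NO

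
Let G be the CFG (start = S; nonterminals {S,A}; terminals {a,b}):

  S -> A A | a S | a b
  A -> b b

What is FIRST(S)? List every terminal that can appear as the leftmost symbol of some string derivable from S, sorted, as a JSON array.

FIRST sets, iterate to fixpoint:
round 1:
  A via A→b b: +{b}
  S via S→A A: +{b}
  S via S→a S: +{a}
  FIRST[S]={a,b}  FIRST[A]={b}
round 2: — fixpoint
  FIRST[S]={a,b}  FIRST[A]={b}

FIRST(S) = ["a", "b"]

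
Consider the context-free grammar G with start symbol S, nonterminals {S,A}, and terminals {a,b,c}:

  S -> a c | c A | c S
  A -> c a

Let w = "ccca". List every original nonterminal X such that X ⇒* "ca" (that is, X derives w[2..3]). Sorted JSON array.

CNF form of G:
  S -> T0 A | T0 S | T1 T0
  A -> T0 T1
  T0 -> c
  T1 -> a

CYK table (by increasing span) (cells [i..j] with 2 ≤ i ≤ j ≤ 3 only):
  T[2,2] 'c' = {T0}  orig:{}
  T[3,3] 'a' = {T1}  orig:{}
  T[2,3] 'ca' = {A}

Original NTs in T[2,3] deriving "ca": ["A"]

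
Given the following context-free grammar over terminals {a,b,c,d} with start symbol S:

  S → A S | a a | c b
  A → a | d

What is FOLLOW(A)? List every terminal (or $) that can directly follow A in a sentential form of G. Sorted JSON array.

Compute FIRST by fixpoint:
[1]
  A via A→a: +{a}
  A via A→d: +{d}
  S via S→A S: +{a,d}
  S via S→c b: +{c}
  S: {a,c,d}  A: {a,d}
[2] (no change)
  S: {a,c,d}  A: {a,d}

FOLLOW sets:
seed FOLLOW(S) with $
round 1:
  S→A S: FOLLOW(A) ⊇ FIRST(S) = {a,c,d}; new: +{a,c,d}
  FOLLOW[S]={$}  FOLLOW[A]={a,c,d}
round 2: done
  FOLLOW[S]={$}  FOLLOW[A]={a,c,d}

FOLLOW(A) = ["a", "c", "d"]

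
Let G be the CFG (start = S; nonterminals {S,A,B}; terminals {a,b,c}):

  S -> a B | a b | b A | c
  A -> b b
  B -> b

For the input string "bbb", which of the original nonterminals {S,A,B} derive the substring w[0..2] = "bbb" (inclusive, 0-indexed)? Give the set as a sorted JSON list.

CNF form of G:
  S -> T0 A | T1 B | T1 T0 | c
  A -> T0 T0
  B -> b
  T0 -> b
  T1 -> a

Fill CYK table bottom-up, restricted to cells inside w[0..2]:
  cell(0,0) b: {B,T0}  orig:{B}
  cell(1,1) b: {B,T0}  orig:{B}
  cell(2,2) b: {B,T0}  orig:{B}
  cell(0,1) bb: {A}
  cell(1,2) bb: {A}
  cell(0,2) bbb: {S}

Original NTs in T[0,2] deriving "bbb": ["S"]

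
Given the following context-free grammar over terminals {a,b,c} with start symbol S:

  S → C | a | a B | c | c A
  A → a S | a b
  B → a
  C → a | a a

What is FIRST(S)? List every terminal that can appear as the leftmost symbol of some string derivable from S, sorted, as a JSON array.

FIRST iteration:
round 1:
  A via A→a S: +{a}
  B via B→a: +{a}
  C via C→a: +{a}
  S via S→C: +{a}
  S via S→c: +{c}
  FIRST(S)={a,c}  FIRST(A)={a}  FIRST(B)={a}  FIRST(C)={a}
round 2: (no change)
  FIRST(S)={a,c}  FIRST(A)={a}  FIRST(B)={a}  FIRST(C)={a}

FIRST(S) = ["a", "c"]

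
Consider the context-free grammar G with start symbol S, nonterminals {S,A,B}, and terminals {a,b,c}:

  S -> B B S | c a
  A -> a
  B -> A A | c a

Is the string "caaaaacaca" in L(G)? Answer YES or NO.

CNF form of G:
  S -> B X2 | T0 T1
  A -> a
  B -> A A | T0 T1
  T0 -> c
  T1 -> a
  X2 -> B S

CYK fill:
  [0..0]={T0}  "c"  orig:{}
  [1..1]={A,T1}  "a"  orig:{A}
  [2..2]={A,T1}  "a"  orig:{A}
  [3..3]={A,T1}  "a"  orig:{A}
  [4..4]={A,T1}  "a"  orig:{A}
  [5..5]={A,T1}  "a"  orig:{A}
  [6..6]={T0}  "c"  orig:{}
  [7..7]={A,T1}  "a"  orig:{A}
  [8..8]={T0}  "c"  orig:{}
  [9..9]={A,T1}  "a"  orig:{A}
  [0..1]={B,S}  "ca"
  [1..2]={B}  "aa"
  [2..3]={B}  "aa"
  [3..4]={B}  "aa"
  [4..5]={B}  "aa"
  [5..6]=∅  "ac"
  [6..7]={B,S}  "ca"
  [7..8]=∅  "ac"
  [8..9]={B,S}  "ca"
  [0..2]=∅  "caa"
  [1..3]=∅  "aaa"
  [2..4]=∅  "aaa"
  [3..5]=∅  "aaa"
  [4..6]=∅  "aac"
  [5..7]=∅  "aca"
  [6..8]=∅  "cac"
  [7..9]=∅  "aca"
  [0..3]=∅  "caaa"
  [1..4]=∅  "aaaa"
  [2..5]=∅  "aaaa"
  [3..6]=∅  "aaac"
  [4..7]={X2}  "aaca"  orig:{}
  [5..8]=∅  "acac"
  [6..9]={X2}  "caca"  orig:{}
  [0..4]=∅  "caaaa"
  [1..5]=∅  "aaaaa"
  [2..6]=∅  "aaaac"
  [3..7]=∅  "aaaca"
  [4..8]=∅  "aacac"
  [5..9]=∅  "acaca"
  [0..5]=∅  "caaaaa"
  [1..6]=∅  "aaaaac"
  [2..7]={S}  "aaaaca"
  [3..8]=∅  "aaacac"
  [4..9]={S}  "aacaca"
  [0..6]=∅  "caaaaac"
  [1..7]=∅  "aaaaaca"
  [2..8]=∅  "aaaacac"
  [3..9]=∅  "aaacaca"
  [0..7]={X2}  "caaaaaca"  orig:{}
  [1..8]=∅  "aaaaacac"
  [2..9]={X2}  "aaaacaca"  orig:{}
  [0..8]=∅  "caaaaacac"
  [1..9]=∅  "aaaaacaca"
  [0..9]={S}  "caaaaacaca"

S ∈ T[0,9] ⇒ YES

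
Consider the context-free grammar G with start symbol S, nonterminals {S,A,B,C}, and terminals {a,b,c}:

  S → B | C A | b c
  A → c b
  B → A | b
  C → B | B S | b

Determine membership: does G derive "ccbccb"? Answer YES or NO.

Convert to CNF:
  S -> C A | T0 T1 | T1 T0 | b
  A -> T0 T1
  B -> T0 T1 | b
  C -> B S | T0 T1 | b
  T0 -> c
  T1 -> b

Fill CYK table bottom-up:
  [0..0]={T0}  "c"  orig:{}
  [1..1]={T0}  "c"  orig:{}
  [2..2]={B,C,S,T1}  "b"  orig:{B,C,S}
  [3..3]={T0}  "c"  orig:{}
  [4..4]={T0}  "c"  orig:{}
  [5..5]={B,C,S,T1}  "b"  orig:{B,C,S}
  [0..1]=∅  "cc"
  [1..2]={A,B,C,S}  "cb"
  [2..3]={S}  "bc"
  [3..4]=∅  "cc"
  [4..5]={A,B,C,S}  "cb"
  [0..2]=∅  "ccb"
  [1..3]=∅  "cbc"
  [2..4]=∅  "bcc"
  [3..5]=∅  "ccb"
  [0..3]=∅  "ccbc"
  [1..4]=∅  "cbcc"
  [2..5]=∅  "bccb"
  [0..4]=∅  "ccbcc"
  [1..5]=∅  "cbccb"
  [0..5]=∅  "ccbccb"

S ∉ T[0,5] ⇒ NO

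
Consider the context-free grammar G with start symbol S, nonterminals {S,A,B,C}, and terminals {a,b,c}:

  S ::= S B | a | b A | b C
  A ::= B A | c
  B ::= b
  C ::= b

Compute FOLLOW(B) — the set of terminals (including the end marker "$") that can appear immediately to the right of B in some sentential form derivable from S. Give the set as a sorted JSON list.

Compute FIRST by fixpoint:
round 1:
  A via A→c: +{c}
  B via B→b: +{b}
  C via C→b: +{b}
  S via S→a: +{a}
  S via S→b A: +{b}
  FIRST(S)={a,b}  FIRST(A)={c}  FIRST(B)={b}  FIRST(C)={b}
round 2:
  A via A→B A: +{b}
  FIRST(S)={a,b}  FIRST(A)={b,c}  FIRST(B)={b}  FIRST(C)={b}
round 3: (stable)
  FIRST(S)={a,b}  FIRST(A)={b,c}  FIRST(B)={b}  FIRST(C)={b}

FOLLOW iteration:
initialize: $ ∈ FOLLOW(S)
iter 1:
  A→B A: FOLLOW(B) ⊇ FIRST(A) = {b,c}; new: +{b,c}
  S→S B: FOLLOW(S) ⊇ FIRST(B) = {b}; new: +{b}
  S→S B: FOLLOW(B) ⊇ FOLLOW(S) ⊇ {$,b}; new: +{$}
  S→b A: FOLLOW(A) ⊇ FOLLOW(S) ⊇ {$,b}; new: +{$,b}
  S→b C: FOLLOW(C) ⊇ FOLLOW(S) ⊇ {$,b}; new: +{$,b}
  FOLLOW(S)={$,b}  FOLLOW(A)={$,b}  FOLLOW(B)={$,b,c}  FOLLOW(C)={$,b}
iter 2: (no change)
  FOLLOW(S)={$,b}  FOLLOW(A)={$,b}  FOLLOW(B)={$,b,c}  FOLLOW(C)={$,b}

FOLLOW(B) = ["$", "b", "c"]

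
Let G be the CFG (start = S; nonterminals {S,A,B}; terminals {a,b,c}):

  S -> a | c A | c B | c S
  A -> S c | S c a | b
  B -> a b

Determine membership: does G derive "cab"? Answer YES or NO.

CNF form of G:
  S -> T0 A | T0 B | T0 S | a
  A -> S T0 | S X3 | b
  B -> T1 T2
  T0 -> c
  T1 -> a
  T2 -> b
  X3 -> T0 T1

CYK table (by increasing span):
  [0..0]={T0}  "c"  orig:{}
  [1..1]={S,T1}  "a"  orig:{S}
  [2..2]={A,T2}  "b"  orig:{A}
  [0..1]={S,X3}  "ca"  orig:{S}
  [1..2]={B}  "ab"
  [0..2]={S}  "cab"

S ∈ T[0,2] ⇒ YES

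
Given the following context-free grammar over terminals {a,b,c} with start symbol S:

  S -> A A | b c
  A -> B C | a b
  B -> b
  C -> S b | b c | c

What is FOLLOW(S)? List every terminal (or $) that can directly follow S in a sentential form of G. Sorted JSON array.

Compute FIRST by fixpoint:
pass 1:
  A via A→a b: +{a}
  B via B→b: +{b}
  C via C→b c: +{b}
  C via C→c: +{c}
  S via S→A A: +{a}
  S via S→b c: +{b}
  S: {a,b}  A: {a}  B: {b}  C: {b,c}
pass 2:
  A via A→B C: +{b}
  C via C→S b: +{a}
  S: {a,b}  A: {a,b}  B: {b}  C: {a,b,c}
pass 3: (no change)
  S: {a,b}  A: {a,b}  B: {b}  C: {a,b,c}

FOLLOW sets:
FOLLOW(S) := {$}
round 1:
  A→B C: FOLLOW(B) ⊇ FIRST(C) = {a,b,c}; new: +{a,b,c}
  C→S b: FOLLOW(S) ⊇ FIRST(b) = {b}; new: +{b}
  S→A A: FOLLOW(A) ⊇ FIRST(A) = {a,b}; new: +{a,b}
  S→A A: FOLLOW(A) ⊇ FOLLOW(S) ⊇ {$,b}; new: +{$}
  FOLLOW(S)={$,b}  FOLLOW(A)={$,a,b}  FOLLOW(B)={a,b,c}  FOLLOW(C)={}
round 2:
  A→B C: FOLLOW(C) ⊇ FOLLOW(A) ⊇ {$,a,b}; new: +{$,a,b}
  FOLLOW(S)={$,b}  FOLLOW(A)={$,a,b}  FOLLOW(B)={a,b,c}  FOLLOW(C)={$,a,b}
round 3: (no change)
  FOLLOW(S)={$,b}  FOLLOW(A)={$,a,b}  FOLLOW(B)={a,b,c}  FOLLOW(C)={$,a,b}

FOLLOW(S) = ["$", "b"]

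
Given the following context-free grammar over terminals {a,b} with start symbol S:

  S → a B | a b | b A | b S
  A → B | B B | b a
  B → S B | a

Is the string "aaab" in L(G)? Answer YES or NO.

CNF form of G:
  S -> T0 A | T0 S | T1 B | T1 T0
  A -> B B | S B | T0 T1 | a
  B -> S B | a
  T0 -> b
  T1 -> a

Fill CYK table bottom-up:
  T[0,0] 'a' = {A,B,T1}  orig:{A,B}
  T[1,1] 'a' = {A,B,T1}  orig:{A,B}
  T[2,2] 'a' = {A,B,T1}  orig:{A,B}
  T[3,3] 'b' = {T0}  orig:{}
  T[0,1] 'aa' = {A,S}
  T[1,2] 'aa' = {A,S}
  T[2,3] 'ab' = {S}
  T[0,2] 'aaa' = {A,B}
  T[1,3] 'aab' = ∅
  T[0,3] 'aaab' = ∅

S ∉ T[0,3] ⇒ NO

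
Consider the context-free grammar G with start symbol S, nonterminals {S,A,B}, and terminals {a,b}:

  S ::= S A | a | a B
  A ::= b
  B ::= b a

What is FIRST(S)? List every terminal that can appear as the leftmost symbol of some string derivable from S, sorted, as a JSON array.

Compute FIRST by fixpoint:
[1]
  A via A→b: +{b}
  B via B→b a: +{b}
  S via S→a: +{a}
  FIRST(S)={a}  FIRST(A)={b}  FIRST(B)={b}
[2] done
  FIRST(S)={a}  FIRST(A)={b}  FIRST(B)={b}

FIRST(S) = ["a"]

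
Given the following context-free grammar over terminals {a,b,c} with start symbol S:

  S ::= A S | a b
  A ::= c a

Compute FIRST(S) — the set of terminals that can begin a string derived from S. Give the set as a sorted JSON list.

FIRST iteration:
pass 1:
  A via A→c a: +{c}
  S via S→A S: +{c}
  S via S→a b: +{a}
  FIRST(S)={a,c}  FIRST(A)={c}
pass 2: — fixpoint
  FIRST(S)={a,c}  FIRST(A)={c}

FIRST(S) = ["a", "c"]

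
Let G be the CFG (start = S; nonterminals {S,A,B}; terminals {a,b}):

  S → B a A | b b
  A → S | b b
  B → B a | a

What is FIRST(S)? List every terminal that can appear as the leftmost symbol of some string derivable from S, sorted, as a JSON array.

FIRST iteration:
pass 1:
  A via A→b b: +{b}
  B via B→a: +{a}
  S via S→B a A: +{a}
  S via S→b b: +{b}
  FIRST[S]={a,b}  FIRST[A]={b}  FIRST[B]={a}
pass 2:
  A via A→S: +{a}
  FIRST[S]={a,b}  FIRST[A]={a,b}  FIRST[B]={a}
pass 3: (no change)
  FIRST[S]={a,b}  FIRST[A]={a,b}  FIRST[B]={a}

FIRST(S) = ["a", "b"]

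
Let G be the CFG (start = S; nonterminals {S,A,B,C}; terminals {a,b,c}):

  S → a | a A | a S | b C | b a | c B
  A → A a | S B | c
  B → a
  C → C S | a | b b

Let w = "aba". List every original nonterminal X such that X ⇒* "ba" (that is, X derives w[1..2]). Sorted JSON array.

Convert to CNF:
  S -> T0 A | T0 S | T1 C | T1 T0 | T2 B | a
  A -> A T0 | S B | c
  B -> a
  C -> C S | T1 T1 | a
  T0 -> a
  T1 -> b
  T2 -> c

Fill CYK table bottom-up (cells [i..j] with 1 ≤ i ≤ j ≤ 2 only):
  T[1,1] 'b' = {T1}  orig:{}
  T[2,2] 'a' = {B,C,S,T0}  orig:{B,C,S}
  T[1,2] 'ba' = {S}

Original NTs in T[1,2] deriving "ba": ["S"]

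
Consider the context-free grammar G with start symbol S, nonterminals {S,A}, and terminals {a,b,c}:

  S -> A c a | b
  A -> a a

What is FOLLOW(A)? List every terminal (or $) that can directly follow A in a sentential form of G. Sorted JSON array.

FIRST iteration:
[1]
  A via A→a a: +{a}
  S via S→A c a: +{a}
  S via S→b: +{b}
  FIRST[S]={a,b}  FIRST[A]={a}
[2] — fixpoint
  FIRST[S]={a,b}  FIRST[A]={a}

Compute FOLLOW by fixpoint:
seed FOLLOW(S) with $
[1]
  S→A c a: FOLLOW(A) ⊇ FIRST(c) = {c}; new: +{c}
  FOLLOW(S)={$}  FOLLOW(A)={c}
[2] done
  FOLLOW(S)={$}  FOLLOW(A)={c}

FOLLOW(A) = ["c"]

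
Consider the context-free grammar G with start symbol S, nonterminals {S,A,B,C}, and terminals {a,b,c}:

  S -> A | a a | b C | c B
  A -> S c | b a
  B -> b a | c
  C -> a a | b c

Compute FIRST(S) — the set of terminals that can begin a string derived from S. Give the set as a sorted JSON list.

FIRST sets, iterate to fixpoint:
iter 1:
  A via A→b a: +{b}
  B via B→b a: +{b}
  B via B→c: +{c}
  C via C→a a: +{a}
  C via C→b c: +{b}
  S via S→A: +{b}
  S via S→a a: +{a}
  S via S→c B: +{c}
  S: {a,b,c}  A: {b}  B: {b,c}  C: {a,b}
iter 2:
  A via A→S c: +{a,c}
  S: {a,b,c}  A: {a,b,c}  B: {b,c}  C: {a,b}
iter 3: (no change)
  S: {a,b,c}  A: {a,b,c}  B: {b,c}  C: {a,b}

FIRST(S) = ["a", "b", "c"]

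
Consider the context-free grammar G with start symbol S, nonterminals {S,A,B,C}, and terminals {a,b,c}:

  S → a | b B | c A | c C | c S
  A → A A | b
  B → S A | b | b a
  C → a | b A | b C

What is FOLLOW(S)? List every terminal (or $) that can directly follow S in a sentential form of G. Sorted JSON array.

Compute FIRST by fixpoint:
iter 1:
  A via A→b: +{b}
  B via B→b: +{b}
  C via C→a: +{a}
  C via C→b A: +{b}
  S via S→a: +{a}
  S via S→b B: +{b}
  S via S→c A: +{c}
  FIRST(S)={a,b,c}  FIRST(A)={b}  FIRST(B)={b}  FIRST(C)={a,b}
iter 2:
  B via B→S A: +{a,c}
  FIRST(S)={a,b,c}  FIRST(A)={b}  FIRST(B)={a,b,c}  FIRST(C)={a,b}
iter 3: — fixpoint
  FIRST(S)={a,b,c}  FIRST(A)={b}  FIRST(B)={a,b,c}  FIRST(C)={a,b}

FOLLOW sets:
seed FOLLOW(S) with $
round 1:
  A→A A: FOLLOW(A) ⊇ FIRST(A) = {b}; new: +{b}
  B→S A: FOLLOW(S) ⊇ FIRST(A) = {b}; new: +{b}
  S→b B: FOLLOW(B) ⊇ FOLLOW(S) ⊇ {$,b}; new: +{$,b}
  S→c A: FOLLOW(A) ⊇ FOLLOW(S) ⊇ {$,b}; new: +{$}
  S→c C: FOLLOW(C) ⊇ FOLLOW(S) ⊇ {$,b}; new: +{$,b}
  FOLLOW(S)={$,b}  FOLLOW(A)={$,b}  FOLLOW(B)={$,b}  FOLLOW(C)={$,b}
round 2: (no change)
  FOLLOW(S)={$,b}  FOLLOW(A)={$,b}  FOLLOW(B)={$,b}  FOLLOW(C)={$,b}

FOLLOW(S) = ["$", "b"]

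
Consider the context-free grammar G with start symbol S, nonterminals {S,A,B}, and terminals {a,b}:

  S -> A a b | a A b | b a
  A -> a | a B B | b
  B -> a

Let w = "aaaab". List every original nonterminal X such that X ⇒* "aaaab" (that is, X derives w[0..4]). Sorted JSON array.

Convert to CNF:
  S -> A X3 | T0 X4 | T1 T0
  A -> T0 X2 | a | b
  B -> a
  T0 -> a
  T1 -> b
  X2 -> B B
  X3 -> T0 T1
  X4 -> A T1

CYK table (by increasing span), restricted to cells inside w[0..4]:
  cell(0,0) a: {A,B,T0}  orig:{A,B}
  cell(1,1) a: {A,B,T0}  orig:{A,B}
  cell(2,2) a: {A,B,T0}  orig:{A,B}
  cell(3,3) a: {A,B,T0}  orig:{A,B}
  cell(4,4) b: {A,T1}  orig:{A}
  cell(0,1) aa: {X2}  orig:{}
  cell(1,2) aa: {X2}  orig:{}
  cell(2,3) aa: {X2}  orig:{}
  cell(3,4) ab: {X3,X4}  orig:{}
  cell(0,2) aaa: {A}
  cell(1,3) aaa: {A}
  cell(2,4) aab: {S}
  cell(0,3) aaaa: ∅
  cell(1,4) aaab: {X4}  orig:{}
  cell(0,4) aaaab: {S}

Original NTs in T[0,4] deriving "aaaab": ["S"]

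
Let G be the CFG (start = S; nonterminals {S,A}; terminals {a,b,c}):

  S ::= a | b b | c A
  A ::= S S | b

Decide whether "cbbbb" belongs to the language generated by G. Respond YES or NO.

CNF form of G:
  S -> T0 T0 | T1 A | a
  A -> S S | b
  T0 -> b
  T1 -> c

CYK table (by increasing span):
  [0..0]={T1}  "c"  orig:{}
  [1..1]={A,T0}  "b"  orig:{A}
  [2..2]={A,T0}  "b"  orig:{A}
  [3..3]={A,T0}  "b"  orig:{A}
  [4..4]={A,T0}  "b"  orig:{A}
  [0..1]={S}  "cb"
  [1..2]={S}  "bb"
  [2..3]={S}  "bb"
  [3..4]={S}  "bb"
  [0..2]=∅  "cbb"
  [1..3]=∅  "bbb"
  [2..4]=∅  "bbb"
  [0..3]={A}  "cbbb"
  [1..4]={A}  "bbbb"
  [0..4]={S}  "cbbbb"

S ∈ T[0,4] ⇒ YES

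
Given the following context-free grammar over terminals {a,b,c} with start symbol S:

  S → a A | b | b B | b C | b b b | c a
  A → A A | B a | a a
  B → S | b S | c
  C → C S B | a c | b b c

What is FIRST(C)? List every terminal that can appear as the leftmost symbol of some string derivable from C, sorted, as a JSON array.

Compute FIRST by fixpoint:
iter 1:
  A via A→a a: +{a}
  B via B→b S: +{b}
  B via B→c: +{c}
  C via C→a c: +{a}
  C via C→b b c: +{b}
  S via S→a A: +{a}
  S via S→b: +{b}
  S via S→c a: +{c}
  FIRST(S)={a,b,c}  FIRST(A)={a}  FIRST(B)={b,c}  FIRST(C)={a,b}
iter 2:
  A via A→B a: +{b,c}
  B via B→S: +{a}
  FIRST(S)={a,b,c}  FIRST(A)={a,b,c}  FIRST(B)={a,b,c}  FIRST(C)={a,b}
iter 3: (stable)
  FIRST(S)={a,b,c}  FIRST(A)={a,b,c}  FIRST(B)={a,b,c}  FIRST(C)={a,b}

FIRST(C) = ["a", "b"]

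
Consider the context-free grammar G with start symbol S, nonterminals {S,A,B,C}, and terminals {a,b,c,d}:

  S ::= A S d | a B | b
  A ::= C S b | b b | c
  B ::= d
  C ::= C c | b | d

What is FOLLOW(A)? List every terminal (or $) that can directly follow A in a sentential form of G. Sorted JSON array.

Compute FIRST by fixpoint:
iter 1:
  A via A→b b: +{b}
  A via A→c: +{c}
  B via B→d: +{d}
  C via C→b: +{b}
  C via C→d: +{d}
  S via S→A S d: +{b,c}
  S via S→a B: +{a}
  S: {a,b,c}  A: {b,c}  B: {d}  C: {b,d}
iter 2:
  A via A→C S b: +{d}
  S via S→A S d: +{d}
  S: {a,b,c,d}  A: {b,c,d}  B: {d}  C: {b,d}
iter 3: done
  S: {a,b,c,d}  A: {b,c,d}  B: {d}  C: {b,d}

FOLLOW iteration:
seed FOLLOW(S) with $
iter 1:
  A→C S b: FOLLOW(C) ⊇ FIRST(S) = {a,b,c,d}; new: +{a,b,c,d}
  A→C S b: FOLLOW(S) ⊇ FIRST(b) = {b}; new: +{b}
  S→A S d: FOLLOW(A) ⊇ FIRST(S) = {a,b,c,d}; new: +{a,b,c,d}
  S→A S d: FOLLOW(S) ⊇ FIRST(d) = {d}; new: +{d}
  S→a B: FOLLOW(B) ⊇ FOLLOW(S) ⊇ {$,b,d}; new: +{$,b,d}
  FOLLOW(S)={$,b,d}  FOLLOW(A)={a,b,c,d}  FOLLOW(B)={$,b,d}  FOLLOW(C)={a,b,c,d}
iter 2: done
  FOLLOW(S)={$,b,d}  FOLLOW(A)={a,b,c,d}  FOLLOW(B)={$,b,d}  FOLLOW(C)={a,b,c,d}

FOLLOW(A) = ["a", "b", "c", "d"]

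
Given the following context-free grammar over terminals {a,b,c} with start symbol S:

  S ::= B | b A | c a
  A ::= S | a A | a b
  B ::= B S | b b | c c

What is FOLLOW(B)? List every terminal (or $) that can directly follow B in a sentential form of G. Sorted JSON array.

FIRST sets, iterate to fixpoint:
iter 1:
  A via A→a A: +{a}
  B via B→b b: +{b}
  B via B→c c: +{c}
  S via S→B: +{b,c}
  S: {b,c}  A: {a}  B: {b,c}
iter 2:
  A via A→S: +{b,c}
  S: {b,c}  A: {a,b,c}  B: {b,c}
iter 3: (stable)
  S: {b,c}  A: {a,b,c}  B: {b,c}

FOLLOW iteration:
seed FOLLOW(S) with $
pass 1:
  B→B S: FOLLOW(B) ⊇ FIRST(S) = {b,c}; new: +{b,c}
  B→B S: FOLLOW(S) ⊇ FOLLOW(B) ⊇ {b,c}; new: +{b,c}
  S→B: FOLLOW(B) ⊇ FOLLOW(S) ⊇ {$,b,c}; new: +{$}
  S→b A: FOLLOW(A) ⊇ FOLLOW(S) ⊇ {$,b,c}; new: +{$,b,c}
  FOLLOW[S]={$,b,c}  FOLLOW[A]={$,b,c}  FOLLOW[B]={$,b,c}
pass 2: (stable)
  FOLLOW[S]={$,b,c}  FOLLOW[A]={$,b,c}  FOLLOW[B]={$,b,c}

FOLLOW(B) = ["$", "b", "c"]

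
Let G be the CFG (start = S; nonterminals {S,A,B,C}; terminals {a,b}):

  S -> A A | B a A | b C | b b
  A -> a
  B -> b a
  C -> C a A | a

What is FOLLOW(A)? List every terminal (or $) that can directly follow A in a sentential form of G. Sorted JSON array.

FIRST iteration:
iter 1:
  A via A→a: +{a}
  B via B→b a: +{b}
  C via C→a: +{a}
  S via S→A A: +{a}
  S via S→B a A: +{b}
  S: {a,b}  A: {a}  B: {b}  C: {a}
iter 2: (no change)
  S: {a,b}  A: {a}  B: {b}  C: {a}

FOLLOW iteration:
initialize: $ ∈ FOLLOW(S)
[1]
  C→C a A: FOLLOW(C) ⊇ FIRST(a) = {a}; new: +{a}
  C→C a A: FOLLOW(A) ⊇ FOLLOW(C) ⊇ {a}; new: +{a}
  S→A A: FOLLOW(A) ⊇ FOLLOW(S) ⊇ {$}; new: +{$}
  S→B a A: FOLLOW(B) ⊇ FIRST(a) = {a}; new: +{a}
  S→b C: FOLLOW(C) ⊇ FOLLOW(S) ⊇ {$}; new: +{$}
  FOLLOW(S)={$}  FOLLOW(A)={$,a}  FOLLOW(B)={a}  FOLLOW(C)={$,a}
[2] (no change)
  FOLLOW(S)={$}  FOLLOW(A)={$,a}  FOLLOW(B)={a}  FOLLOW(C)={$,a}

FOLLOW(A) = ["$", "a"]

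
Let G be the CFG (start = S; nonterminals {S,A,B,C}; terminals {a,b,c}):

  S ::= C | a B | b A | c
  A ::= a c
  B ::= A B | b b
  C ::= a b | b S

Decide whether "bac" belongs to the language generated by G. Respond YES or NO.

CNF form of G:
  S -> T0 B | T0 T2 | T2 A | T2 S | c
  A -> T0 T1
  B -> A B | T2 T2
  C -> T0 T2 | T2 S
  T0 -> a
  T1 -> c
  T2 -> b

CYK fill:
  cell(0,0) b: {T2}  orig:{}
  cell(1,1) a: {T0}  orig:{}
  cell(2,2) c: {S,T1}  orig:{S}
  cell(0,1) ba: ∅
  cell(1,2) ac: {A}
  cell(0,2) bac: {S}

S ∈ T[0,2] ⇒ YES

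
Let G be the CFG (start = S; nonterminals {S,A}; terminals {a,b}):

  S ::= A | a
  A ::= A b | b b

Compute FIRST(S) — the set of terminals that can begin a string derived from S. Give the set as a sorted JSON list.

FIRST iteration:
[1]
  A via A→b b: +{b}
  S via S→A: +{b}
  S via S→a: +{a}
  FIRST(S)={a,b}  FIRST(A)={b}
[2] (stable)
  FIRST(S)={a,b}  FIRST(A)={b}

FIRST(S) = ["a", "b"]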